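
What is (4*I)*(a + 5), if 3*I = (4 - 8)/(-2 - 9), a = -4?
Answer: 16/33 ≈ 0.48485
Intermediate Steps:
I = 4/33 (I = ((4 - 8)/(-2 - 9))/3 = (-4/(-11))/3 = (-4*(-1/11))/3 = (1/3)*(4/11) = 4/33 ≈ 0.12121)
(4*I)*(a + 5) = (4*(4/33))*(-4 + 5) = (16/33)*1 = 16/33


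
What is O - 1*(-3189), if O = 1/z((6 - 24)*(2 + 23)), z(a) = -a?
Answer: 1435051/450 ≈ 3189.0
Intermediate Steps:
O = 1/450 (O = 1/(-(6 - 24)*(2 + 23)) = 1/(-(-18)*25) = 1/(-1*(-450)) = 1/450 ≈ 0.0022222)
O - 1*(-3189) = 1/450 - 1*(-3189) = 1/450 + 3189 = 1435051/450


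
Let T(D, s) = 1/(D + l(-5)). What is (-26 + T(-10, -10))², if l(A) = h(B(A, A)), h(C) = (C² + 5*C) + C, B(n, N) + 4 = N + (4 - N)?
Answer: 68121/100 ≈ 681.21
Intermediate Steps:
B(n, N) = 0 (B(n, N) = -4 + (N + (4 - N)) = -4 + 4 = 0)
h(C) = C² + 6*C
l(A) = 0 (l(A) = 0*(6 + 0) = 0*6 = 0)
T(D, s) = 1/D (T(D, s) = 1/(D + 0) = 1/D)
(-26 + T(-10, -10))² = (-26 + 1/(-10))² = (-26 - ⅒)² = (-261/10)² = 68121/100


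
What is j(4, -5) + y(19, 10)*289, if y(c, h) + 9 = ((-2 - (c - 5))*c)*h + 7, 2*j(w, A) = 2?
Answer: -879137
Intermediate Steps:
j(w, A) = 1 (j(w, A) = (½)*2 = 1)
y(c, h) = -2 + c*h*(3 - c) (y(c, h) = -9 + (((-2 - (c - 5))*c)*h + 7) = -9 + (((-2 - (-5 + c))*c)*h + 7) = -9 + (((-2 + (5 - c))*c)*h + 7) = -9 + (((3 - c)*c)*h + 7) = -9 + ((c*(3 - c))*h + 7) = -9 + (c*h*(3 - c) + 7) = -9 + (7 + c*h*(3 - c)) = -2 + c*h*(3 - c))
j(4, -5) + y(19, 10)*289 = 1 + (-2 - 1*10*19² + 3*19*10)*289 = 1 + (-2 - 1*10*361 + 570)*289 = 1 + (-2 - 3610 + 570)*289 = 1 - 3042*289 = 1 - 879138 = -879137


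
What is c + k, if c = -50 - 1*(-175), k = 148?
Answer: 273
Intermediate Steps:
c = 125 (c = -50 + 175 = 125)
c + k = 125 + 148 = 273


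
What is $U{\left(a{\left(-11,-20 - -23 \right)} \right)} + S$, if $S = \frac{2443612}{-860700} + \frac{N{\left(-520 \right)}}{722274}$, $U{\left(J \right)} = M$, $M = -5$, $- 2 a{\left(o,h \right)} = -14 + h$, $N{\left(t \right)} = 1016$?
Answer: $- \frac{67672070854}{8634183775} \approx -7.8377$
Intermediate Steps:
$a{\left(o,h \right)} = 7 - \frac{h}{2}$ ($a{\left(o,h \right)} = - \frac{-14 + h}{2} = 7 - \frac{h}{2}$)
$U{\left(J \right)} = -5$
$S = - \frac{24501151979}{8634183775}$ ($S = \frac{2443612}{-860700} + \frac{1016}{722274} = 2443612 \left(- \frac{1}{860700}\right) + 1016 \cdot \frac{1}{722274} = - \frac{610903}{215175} + \frac{508}{361137} = - \frac{24501151979}{8634183775} \approx -2.8377$)
$U{\left(a{\left(-11,-20 - -23 \right)} \right)} + S = -5 - \frac{24501151979}{8634183775} = - \frac{67672070854}{8634183775}$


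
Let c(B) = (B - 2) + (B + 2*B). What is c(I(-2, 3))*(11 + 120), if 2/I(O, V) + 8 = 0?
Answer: -393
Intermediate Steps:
I(O, V) = -1/4 (I(O, V) = 2/(-8 + 0) = 2/(-8) = 2*(-1/8) = -1/4)
c(B) = -2 + 4*B (c(B) = (-2 + B) + 3*B = -2 + 4*B)
c(I(-2, 3))*(11 + 120) = (-2 + 4*(-1/4))*(11 + 120) = (-2 - 1)*131 = -3*131 = -393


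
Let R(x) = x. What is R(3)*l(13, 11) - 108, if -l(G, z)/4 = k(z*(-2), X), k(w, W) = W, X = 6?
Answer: -180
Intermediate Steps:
l(G, z) = -24 (l(G, z) = -4*6 = -24)
R(3)*l(13, 11) - 108 = 3*(-24) - 108 = -72 - 108 = -180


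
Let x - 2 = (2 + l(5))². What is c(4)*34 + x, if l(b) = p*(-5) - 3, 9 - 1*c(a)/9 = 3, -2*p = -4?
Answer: 1959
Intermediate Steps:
p = 2 (p = -½*(-4) = 2)
c(a) = 54 (c(a) = 81 - 9*3 = 81 - 27 = 54)
l(b) = -13 (l(b) = 2*(-5) - 3 = -10 - 3 = -13)
x = 123 (x = 2 + (2 - 13)² = 2 + (-11)² = 2 + 121 = 123)
c(4)*34 + x = 54*34 + 123 = 1836 + 123 = 1959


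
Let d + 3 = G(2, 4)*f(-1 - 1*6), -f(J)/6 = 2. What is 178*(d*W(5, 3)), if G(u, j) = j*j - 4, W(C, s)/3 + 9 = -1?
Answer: 784980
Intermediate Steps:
W(C, s) = -30 (W(C, s) = -27 + 3*(-1) = -27 - 3 = -30)
f(J) = -12 (f(J) = -6*2 = -12)
G(u, j) = -4 + j**2 (G(u, j) = j**2 - 4 = -4 + j**2)
d = -147 (d = -3 + (-4 + 4**2)*(-12) = -3 + (-4 + 16)*(-12) = -3 + 12*(-12) = -3 - 144 = -147)
178*(d*W(5, 3)) = 178*(-147*(-30)) = 178*4410 = 784980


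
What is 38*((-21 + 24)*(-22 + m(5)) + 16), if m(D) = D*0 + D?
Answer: -1330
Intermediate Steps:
m(D) = D (m(D) = 0 + D = D)
38*((-21 + 24)*(-22 + m(5)) + 16) = 38*((-21 + 24)*(-22 + 5) + 16) = 38*(3*(-17) + 16) = 38*(-51 + 16) = 38*(-35) = -1330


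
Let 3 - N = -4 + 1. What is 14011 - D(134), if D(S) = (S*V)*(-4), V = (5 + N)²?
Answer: 78867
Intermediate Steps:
N = 6 (N = 3 - (-4 + 1) = 3 - 1*(-3) = 3 + 3 = 6)
V = 121 (V = (5 + 6)² = 11² = 121)
D(S) = -484*S (D(S) = (S*121)*(-4) = (121*S)*(-4) = -484*S)
14011 - D(134) = 14011 - (-484)*134 = 14011 - 1*(-64856) = 14011 + 64856 = 78867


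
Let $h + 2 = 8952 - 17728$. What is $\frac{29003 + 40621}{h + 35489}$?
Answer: $\frac{69624}{26711} \approx 2.6066$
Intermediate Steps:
$h = -8778$ ($h = -2 + \left(8952 - 17728\right) = -2 - 8776 = -8778$)
$\frac{29003 + 40621}{h + 35489} = \frac{29003 + 40621}{-8778 + 35489} = \frac{69624}{26711}$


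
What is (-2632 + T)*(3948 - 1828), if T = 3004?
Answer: 788640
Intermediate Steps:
(-2632 + T)*(3948 - 1828) = (-2632 + 3004)*(3948 - 1828) = 372*2120 = 788640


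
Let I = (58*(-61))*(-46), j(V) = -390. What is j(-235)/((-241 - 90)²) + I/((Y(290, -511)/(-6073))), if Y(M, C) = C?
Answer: 108286652423554/55985671 ≈ 1.9342e+6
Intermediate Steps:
I = 162748 (I = -3538*(-46) = 162748)
j(-235)/((-241 - 90)²) + I/((Y(290, -511)/(-6073))) = -390/(-241 - 90)² + 162748/((-511/(-6073))) = -390/((-331)²) + 162748/((-511*(-1/6073))) = -390/109561 + 162748/(511/6073) = -390*1/109561 + 162748*(6073/511) = -390/109561 + 988368604/511 = 108286652423554/55985671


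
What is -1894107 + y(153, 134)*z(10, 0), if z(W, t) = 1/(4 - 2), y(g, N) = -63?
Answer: -3788277/2 ≈ -1.8941e+6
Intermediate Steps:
z(W, t) = ½ (z(W, t) = 1/2 = ½)
-1894107 + y(153, 134)*z(10, 0) = -1894107 - 63*½ = -1894107 - 63/2 = -3788277/2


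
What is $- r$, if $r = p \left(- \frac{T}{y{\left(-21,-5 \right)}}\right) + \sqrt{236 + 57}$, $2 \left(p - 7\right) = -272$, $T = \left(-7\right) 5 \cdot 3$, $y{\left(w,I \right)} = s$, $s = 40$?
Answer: $\frac{2709}{8} - \sqrt{293} \approx 321.51$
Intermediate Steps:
$y{\left(w,I \right)} = 40$
$T = -105$ ($T = \left(-35\right) 3 = -105$)
$p = -129$ ($p = 7 + \frac{1}{2} \left(-272\right) = 7 - 136 = -129$)
$r = - \frac{2709}{8} + \sqrt{293}$ ($r = - 129 \left(- \frac{-105}{40}\right) + \sqrt{236 + 57} = - 129 \left(- \frac{-105}{40}\right) + \sqrt{293} = - 129 \left(\left(-1\right) \left(- \frac{21}{8}\right)\right) + \sqrt{293} = \left(-129\right) \frac{21}{8} + \sqrt{293} = - \frac{2709}{8} + \sqrt{293} \approx -321.51$)
$- r = - (- \frac{2709}{8} + \sqrt{293}) = \frac{2709}{8} - \sqrt{293}$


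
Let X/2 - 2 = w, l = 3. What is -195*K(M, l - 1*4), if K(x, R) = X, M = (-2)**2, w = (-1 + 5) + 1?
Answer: -2730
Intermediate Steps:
w = 5 (w = 4 + 1 = 5)
M = 4
X = 14 (X = 4 + 2*5 = 4 + 10 = 14)
K(x, R) = 14
-195*K(M, l - 1*4) = -195*14 = -2730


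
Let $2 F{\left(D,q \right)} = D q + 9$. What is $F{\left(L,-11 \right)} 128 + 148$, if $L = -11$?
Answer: $8468$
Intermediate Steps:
$F{\left(D,q \right)} = \frac{9}{2} + \frac{D q}{2}$ ($F{\left(D,q \right)} = \frac{D q + 9}{2} = \frac{9 + D q}{2} = \frac{9}{2} + \frac{D q}{2}$)
$F{\left(L,-11 \right)} 128 + 148 = \left(\frac{9}{2} + \frac{1}{2} \left(-11\right) \left(-11\right)\right) 128 + 148 = \left(\frac{9}{2} + \frac{121}{2}\right) 128 + 148 = 65 \cdot 128 + 148 = 8320 + 148 = 8468$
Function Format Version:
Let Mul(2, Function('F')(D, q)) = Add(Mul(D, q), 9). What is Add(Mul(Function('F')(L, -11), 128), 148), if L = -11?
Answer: 8468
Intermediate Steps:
Function('F')(D, q) = Add(Rational(9, 2), Mul(Rational(1, 2), D, q)) (Function('F')(D, q) = Mul(Rational(1, 2), Add(Mul(D, q), 9)) = Mul(Rational(1, 2), Add(9, Mul(D, q))) = Add(Rational(9, 2), Mul(Rational(1, 2), D, q)))
Add(Mul(Function('F')(L, -11), 128), 148) = Add(Mul(Add(Rational(9, 2), Mul(Rational(1, 2), -11, -11)), 128), 148) = Add(Mul(Add(Rational(9, 2), Rational(121, 2)), 128), 148) = Add(Mul(65, 128), 148) = Add(8320, 148) = 8468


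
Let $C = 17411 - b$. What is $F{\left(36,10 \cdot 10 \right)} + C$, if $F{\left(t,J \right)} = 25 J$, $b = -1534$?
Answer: $21445$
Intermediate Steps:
$C = 18945$ ($C = 17411 - -1534 = 17411 + 1534 = 18945$)
$F{\left(36,10 \cdot 10 \right)} + C = 25 \cdot 10 \cdot 10 + 18945 = 25 \cdot 100 + 18945 = 2500 + 18945 = 21445$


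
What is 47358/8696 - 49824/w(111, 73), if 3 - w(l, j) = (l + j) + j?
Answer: 111324609/552196 ≈ 201.60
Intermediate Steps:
w(l, j) = 3 - l - 2*j (w(l, j) = 3 - ((l + j) + j) = 3 - ((j + l) + j) = 3 - (l + 2*j) = 3 + (-l - 2*j) = 3 - l - 2*j)
47358/8696 - 49824/w(111, 73) = 47358/8696 - 49824/(3 - 1*111 - 2*73) = 47358*(1/8696) - 49824/(3 - 111 - 146) = 23679/4348 - 49824/(-254) = 23679/4348 - 49824*(-1/254) = 23679/4348 + 24912/127 = 111324609/552196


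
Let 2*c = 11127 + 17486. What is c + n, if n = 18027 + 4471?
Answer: 73609/2 ≈ 36805.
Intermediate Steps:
n = 22498
c = 28613/2 (c = (11127 + 17486)/2 = (1/2)*28613 = 28613/2 ≈ 14307.)
c + n = 28613/2 + 22498 = 73609/2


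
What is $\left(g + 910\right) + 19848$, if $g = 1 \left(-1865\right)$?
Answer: $18893$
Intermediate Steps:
$g = -1865$
$\left(g + 910\right) + 19848 = \left(-1865 + 910\right) + 19848 = -955 + 19848 = 18893$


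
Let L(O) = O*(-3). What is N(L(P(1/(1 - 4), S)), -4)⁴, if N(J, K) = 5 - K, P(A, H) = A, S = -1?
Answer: 6561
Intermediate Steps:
L(O) = -3*O
N(L(P(1/(1 - 4), S)), -4)⁴ = (5 - 1*(-4))⁴ = (5 + 4)⁴ = 9⁴ = 6561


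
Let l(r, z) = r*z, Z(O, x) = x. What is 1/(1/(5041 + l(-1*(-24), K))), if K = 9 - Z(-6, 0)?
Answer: 5257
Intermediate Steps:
K = 9 (K = 9 - 1*0 = 9 + 0 = 9)
1/(1/(5041 + l(-1*(-24), K))) = 1/(1/(5041 - 1*(-24)*9)) = 1/(1/(5041 + 24*9)) = 1/(1/(5041 + 216)) = 1/(1/5257) = 5257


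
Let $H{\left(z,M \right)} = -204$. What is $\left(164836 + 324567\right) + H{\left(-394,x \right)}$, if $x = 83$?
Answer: $489199$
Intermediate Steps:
$\left(164836 + 324567\right) + H{\left(-394,x \right)} = \left(164836 + 324567\right) - 204 = 489403 - 204 = 489199$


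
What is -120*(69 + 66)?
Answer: -16200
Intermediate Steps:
-120*(69 + 66) = -120*135 = -16200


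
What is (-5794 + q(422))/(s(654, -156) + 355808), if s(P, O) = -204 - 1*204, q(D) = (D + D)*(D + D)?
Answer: 353271/177700 ≈ 1.9880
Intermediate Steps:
q(D) = 4*D² (q(D) = (2*D)*(2*D) = 4*D²)
s(P, O) = -408 (s(P, O) = -204 - 204 = -408)
(-5794 + q(422))/(s(654, -156) + 355808) = (-5794 + 4*422²)/(-408 + 355808) = (-5794 + 4*178084)/355400 = (-5794 + 712336)*(1/355400) = 706542*(1/355400) = 353271/177700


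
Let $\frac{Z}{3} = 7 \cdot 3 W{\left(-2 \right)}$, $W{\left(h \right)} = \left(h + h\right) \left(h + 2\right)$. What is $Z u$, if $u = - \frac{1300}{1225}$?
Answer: $0$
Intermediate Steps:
$W{\left(h \right)} = 2 h \left(2 + h\right)$
$Z = 0$ ($Z = 3 \cdot 7 \cdot 3 \cdot 2 \left(-2\right) \left(2 - 2\right) = 3 \cdot 21 \cdot 2 \left(-2\right) 0 = 3 \cdot 21 \cdot 0 = 3 \cdot 0 = 0$)
$u = - \frac{52}{49}$ ($u = \left(-1300\right) \frac{1}{1225} = - \frac{52}{49} \approx -1.0612$)
$Z u = 0 \left(- \frac{52}{49}\right) = 0$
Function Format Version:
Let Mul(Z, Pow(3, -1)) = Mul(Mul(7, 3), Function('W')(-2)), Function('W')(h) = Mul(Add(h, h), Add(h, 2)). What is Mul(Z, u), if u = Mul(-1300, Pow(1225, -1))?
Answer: 0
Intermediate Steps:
Function('W')(h) = Mul(2, h, Add(2, h)) (Function('W')(h) = Mul(Mul(2, h), Add(2, h)) = Mul(2, h, Add(2, h)))
Z = 0 (Z = Mul(3, Mul(Mul(7, 3), Mul(2, -2, Add(2, -2)))) = Mul(3, Mul(21, Mul(2, -2, 0))) = Mul(3, Mul(21, 0)) = Mul(3, 0) = 0)
u = Rational(-52, 49) (u = Mul(-1300, Rational(1, 1225)) = Rational(-52, 49) ≈ -1.0612)
Mul(Z, u) = Mul(0, Rational(-52, 49)) = 0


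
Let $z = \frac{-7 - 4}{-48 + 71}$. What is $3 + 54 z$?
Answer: $- \frac{525}{23} \approx -22.826$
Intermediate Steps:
$z = - \frac{11}{23} \approx -0.47826$
$3 + 54 z = 3 + 54 \left(- \frac{11}{23}\right) = 3 - \frac{594}{23} = - \frac{525}{23}$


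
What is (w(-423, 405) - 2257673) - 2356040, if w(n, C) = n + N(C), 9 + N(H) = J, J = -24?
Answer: -4614169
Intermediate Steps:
N(H) = -33 (N(H) = -9 - 24 = -33)
w(n, C) = -33 + n (w(n, C) = n - 33 = -33 + n)
(w(-423, 405) - 2257673) - 2356040 = ((-33 - 423) - 2257673) - 2356040 = (-456 - 2257673) - 2356040 = -2258129 - 2356040 = -4614169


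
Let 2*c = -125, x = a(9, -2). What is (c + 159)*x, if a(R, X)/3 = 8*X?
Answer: -4632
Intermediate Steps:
a(R, X) = 24*X (a(R, X) = 3*(8*X) = 24*X)
x = -48 (x = 24*(-2) = -48)
c = -125/2 (c = (½)*(-125) = -125/2 ≈ -62.500)
(c + 159)*x = (-125/2 + 159)*(-48) = (193/2)*(-48) = -4632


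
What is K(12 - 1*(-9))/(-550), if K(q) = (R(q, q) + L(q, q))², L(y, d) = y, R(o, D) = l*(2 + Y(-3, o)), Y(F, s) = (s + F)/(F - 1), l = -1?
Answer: -2209/2200 ≈ -1.0041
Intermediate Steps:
Y(F, s) = (F + s)/(-1 + F)
R(o, D) = -11/4 + o/4 (R(o, D) = -(2 + (-3 + o)/(-1 - 3)) = -(2 + (-3 + o)/(-4)) = -(2 - (-3 + o)/4) = -(2 + (¾ - o/4)) = -(11/4 - o/4) = -11/4 + o/4)
K(q) = (-11/4 + 5*q/4)² (K(q) = ((-11/4 + q/4) + q)² = (-11/4 + 5*q/4)²)
K(12 - 1*(-9))/(-550) = ((11 - 5*(12 - 1*(-9)))²/16)/(-550) = ((11 - 5*(12 + 9))²/16)*(-1/550) = ((11 - 5*21)²/16)*(-1/550) = ((11 - 105)²/16)*(-1/550) = ((1/16)*(-94)²)*(-1/550) = ((1/16)*8836)*(-1/550) = (2209/4)*(-1/550) = -2209/2200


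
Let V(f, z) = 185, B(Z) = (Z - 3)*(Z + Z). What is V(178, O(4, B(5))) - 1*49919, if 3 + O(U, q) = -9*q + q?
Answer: -49734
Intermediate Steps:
B(Z) = 2*Z*(-3 + Z) (B(Z) = (-3 + Z)*(2*Z) = 2*Z*(-3 + Z))
O(U, q) = -3 - 8*q (O(U, q) = -3 + (-9*q + q) = -3 - 8*q)
V(178, O(4, B(5))) - 1*49919 = 185 - 1*49919 = 185 - 49919 = -49734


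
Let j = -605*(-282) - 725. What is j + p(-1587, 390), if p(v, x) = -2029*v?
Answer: 3389908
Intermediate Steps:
j = 169885 (j = 170610 - 725 = 169885)
j + p(-1587, 390) = 169885 - 2029*(-1587) = 169885 + 3220023 = 3389908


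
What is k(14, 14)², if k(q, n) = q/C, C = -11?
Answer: 196/121 ≈ 1.6198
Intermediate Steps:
k(q, n) = -q/11 (k(q, n) = q/(-11) = q*(-1/11) = -q/11)
k(14, 14)² = (-1/11*14)² = (-14/11)² = 196/121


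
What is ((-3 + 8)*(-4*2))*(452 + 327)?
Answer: -31160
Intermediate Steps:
((-3 + 8)*(-4*2))*(452 + 327) = (5*(-8))*779 = -40*779 = -31160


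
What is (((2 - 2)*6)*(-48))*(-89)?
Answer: 0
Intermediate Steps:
(((2 - 2)*6)*(-48))*(-89) = ((0*6)*(-48))*(-89) = (0*(-48))*(-89) = 0*(-89) = 0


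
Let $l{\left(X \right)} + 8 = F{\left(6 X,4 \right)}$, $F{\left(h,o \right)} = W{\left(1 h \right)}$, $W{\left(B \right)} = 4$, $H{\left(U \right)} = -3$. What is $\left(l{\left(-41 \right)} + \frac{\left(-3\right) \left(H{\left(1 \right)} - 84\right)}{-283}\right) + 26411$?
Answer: $\frac{7472920}{283} \approx 26406.0$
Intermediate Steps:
$F{\left(h,o \right)} = 4$
$l{\left(X \right)} = -4$ ($l{\left(X \right)} = -8 + 4 = -4$)
$\left(l{\left(-41 \right)} + \frac{\left(-3\right) \left(H{\left(1 \right)} - 84\right)}{-283}\right) + 26411 = \left(-4 + \frac{\left(-3\right) \left(-3 - 84\right)}{-283}\right) + 26411 = \left(-4 + \left(-3\right) \left(-87\right) \left(- \frac{1}{283}\right)\right) + 26411 = \left(-4 + 261 \left(- \frac{1}{283}\right)\right) + 26411 = \left(-4 - \frac{261}{283}\right) + 26411 = - \frac{1393}{283} + 26411 = \frac{7472920}{283}$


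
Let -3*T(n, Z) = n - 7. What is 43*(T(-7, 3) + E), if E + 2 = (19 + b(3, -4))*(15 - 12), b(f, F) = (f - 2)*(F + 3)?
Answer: 7310/3 ≈ 2436.7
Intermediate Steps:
T(n, Z) = 7/3 - n/3 (T(n, Z) = -(n - 7)/3 = -(-7 + n)/3 = 7/3 - n/3)
b(f, F) = (-2 + f)*(3 + F)
E = 52 (E = -2 + (19 + (-6 - 2*(-4) + 3*3 - 4*3))*(15 - 12) = -2 + (19 + (-6 + 8 + 9 - 12))*3 = -2 + (19 - 1)*3 = -2 + 18*3 = -2 + 54 = 52)
43*(T(-7, 3) + E) = 43*((7/3 - ⅓*(-7)) + 52) = 43*((7/3 + 7/3) + 52) = 43*(14/3 + 52) = 43*(170/3) = 7310/3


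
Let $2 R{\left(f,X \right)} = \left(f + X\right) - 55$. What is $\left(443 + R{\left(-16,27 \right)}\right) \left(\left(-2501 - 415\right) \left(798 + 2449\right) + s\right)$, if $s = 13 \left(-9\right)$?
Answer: $-3986183349$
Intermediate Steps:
$R{\left(f,X \right)} = - \frac{55}{2} + \frac{X}{2} + \frac{f}{2}$ ($R{\left(f,X \right)} = \frac{\left(f + X\right) - 55}{2} = \frac{\left(X + f\right) - 55}{2} = \frac{-55 + X + f}{2} = - \frac{55}{2} + \frac{X}{2} + \frac{f}{2}$)
$s = -117$
$\left(443 + R{\left(-16,27 \right)}\right) \left(\left(-2501 - 415\right) \left(798 + 2449\right) + s\right) = \left(443 + \left(- \frac{55}{2} + \frac{1}{2} \cdot 27 + \frac{1}{2} \left(-16\right)\right)\right) \left(\left(-2501 - 415\right) \left(798 + 2449\right) - 117\right) = \left(443 - 22\right) \left(\left(-2916\right) 3247 - 117\right) = \left(443 - 22\right) \left(-9468252 - 117\right) = 421 \left(-9468369\right) = -3986183349$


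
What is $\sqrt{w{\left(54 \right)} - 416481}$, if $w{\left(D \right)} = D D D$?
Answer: $i \sqrt{259017} \approx 508.94 i$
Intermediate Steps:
$w{\left(D \right)} = D^{3}$ ($w{\left(D \right)} = D D^{2} = D^{3}$)
$\sqrt{w{\left(54 \right)} - 416481} = \sqrt{54^{3} - 416481} = \sqrt{157464 - 416481} = \sqrt{-259017} = i \sqrt{259017}$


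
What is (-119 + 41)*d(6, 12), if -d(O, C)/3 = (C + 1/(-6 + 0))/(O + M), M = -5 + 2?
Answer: 923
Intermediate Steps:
M = -3
d(O, C) = -3*(-1/6 + C)/(-3 + O) (d(O, C) = -3*(C + 1/(-6 + 0))/(O - 3) = -3*(C + 1/(-6))/(-3 + O) = -3*(C - 1/6)/(-3 + O) = -3*(-1/6 + C)/(-3 + O))
(-119 + 41)*d(6, 12) = (-119 + 41)*((1 - 6*12)/(2*(-3 + 6))) = -39*(1 - 72)/3 = -39*(-71)/3 = -78*(-71/6) = 923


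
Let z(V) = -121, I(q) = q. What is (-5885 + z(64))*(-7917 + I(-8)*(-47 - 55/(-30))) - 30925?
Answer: 45348409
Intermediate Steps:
(-5885 + z(64))*(-7917 + I(-8)*(-47 - 55/(-30))) - 30925 = (-5885 - 121)*(-7917 - 8*(-47 - 55/(-30))) - 30925 = -6006*(-7917 - 8*(-47 - 55*(-1/30))) - 30925 = -6006*(-7917 - 8*(-47 + 11/6)) - 30925 = -6006*(-7917 - 8*(-271/6)) - 30925 = -6006*(-7917 + 1084/3) - 30925 = -6006*(-22667/3) - 30925 = 45379334 - 30925 = 45348409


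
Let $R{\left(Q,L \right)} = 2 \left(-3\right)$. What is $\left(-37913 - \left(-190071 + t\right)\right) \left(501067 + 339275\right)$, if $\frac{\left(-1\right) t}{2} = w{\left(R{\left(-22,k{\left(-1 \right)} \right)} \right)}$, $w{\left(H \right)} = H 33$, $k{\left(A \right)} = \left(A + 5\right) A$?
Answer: $127531982604$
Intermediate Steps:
$k{\left(A \right)} = A \left(5 + A\right)$ ($k{\left(A \right)} = \left(5 + A\right) A = A \left(5 + A\right)$)
$R{\left(Q,L \right)} = -6$
$w{\left(H \right)} = 33 H$
$t = 396$ ($t = - 2 \cdot 33 \left(-6\right) = \left(-2\right) \left(-198\right) = 396$)
$\left(-37913 - \left(-190071 + t\right)\right) \left(501067 + 339275\right) = \left(-37913 + \left(190071 - 396\right)\right) \left(501067 + 339275\right) = \left(-37913 + \left(190071 - 396\right)\right) 840342 = \left(-37913 + 189675\right) 840342 = 151762 \cdot 840342 = 127531982604$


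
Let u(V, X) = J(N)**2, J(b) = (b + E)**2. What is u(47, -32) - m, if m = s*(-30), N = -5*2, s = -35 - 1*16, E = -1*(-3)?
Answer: 871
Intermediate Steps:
E = 3
s = -51 (s = -35 - 16 = -51)
N = -10
J(b) = (3 + b)**2 (J(b) = (b + 3)**2 = (3 + b)**2)
u(V, X) = 2401 (u(V, X) = ((3 - 10)**2)**2 = ((-7)**2)**2 = 49**2 = 2401)
m = 1530 (m = -51*(-30) = 1530)
u(47, -32) - m = 2401 - 1*1530 = 2401 - 1530 = 871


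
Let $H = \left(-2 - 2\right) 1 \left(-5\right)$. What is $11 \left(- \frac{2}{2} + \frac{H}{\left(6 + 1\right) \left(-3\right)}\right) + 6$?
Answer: $- \frac{325}{21} \approx -15.476$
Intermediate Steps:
$H = 20$ ($H = \left(-4\right) 1 \left(-5\right) = \left(-4\right) \left(-5\right) = 20$)
$11 \left(- \frac{2}{2} + \frac{H}{\left(6 + 1\right) \left(-3\right)}\right) + 6 = 11 \left(- \frac{2}{2} + \frac{20}{\left(6 + 1\right) \left(-3\right)}\right) + 6 = 11 \left(\left(-2\right) \frac{1}{2} + \frac{20}{7 \left(-3\right)}\right) + 6 = 11 \left(-1 + \frac{20}{-21}\right) + 6 = 11 \left(-1 + 20 \left(- \frac{1}{21}\right)\right) + 6 = 11 \left(-1 - \frac{20}{21}\right) + 6 = 11 \left(- \frac{41}{21}\right) + 6 = - \frac{451}{21} + 6 = - \frac{325}{21}$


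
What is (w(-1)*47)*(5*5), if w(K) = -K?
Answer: 1175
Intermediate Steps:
(w(-1)*47)*(5*5) = (-1*(-1)*47)*(5*5) = (1*47)*25 = 47*25 = 1175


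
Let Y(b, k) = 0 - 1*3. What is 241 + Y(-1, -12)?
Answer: 238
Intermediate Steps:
Y(b, k) = -3 (Y(b, k) = 0 - 3 = -3)
241 + Y(-1, -12) = 241 - 3 = 238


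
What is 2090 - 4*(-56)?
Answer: 2314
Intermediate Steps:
2090 - 4*(-56) = 2090 - 1*(-224) = 2090 + 224 = 2314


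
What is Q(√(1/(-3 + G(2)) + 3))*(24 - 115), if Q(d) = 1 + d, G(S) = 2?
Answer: -91 - 91*√2 ≈ -219.69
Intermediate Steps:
Q(√(1/(-3 + G(2)) + 3))*(24 - 115) = (1 + √(1/(-3 + 2) + 3))*(24 - 115) = (1 + √(1/(-1) + 3))*(-91) = (1 + √(-1 + 3))*(-91) = (1 + √2)*(-91) = -91 - 91*√2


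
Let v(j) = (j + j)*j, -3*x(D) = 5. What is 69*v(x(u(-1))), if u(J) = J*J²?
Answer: 1150/3 ≈ 383.33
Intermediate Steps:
u(J) = J³
x(D) = -5/3 (x(D) = -⅓*5 = -5/3)
v(j) = 2*j² (v(j) = (2*j)*j = 2*j²)
69*v(x(u(-1))) = 69*(2*(-5/3)²) = 69*(2*(25/9)) = 69*(50/9) = 1150/3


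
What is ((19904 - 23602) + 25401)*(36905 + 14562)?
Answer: 1116988301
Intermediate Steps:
((19904 - 23602) + 25401)*(36905 + 14562) = (-3698 + 25401)*51467 = 21703*51467 = 1116988301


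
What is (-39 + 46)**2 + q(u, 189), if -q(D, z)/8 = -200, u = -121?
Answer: 1649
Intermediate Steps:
q(D, z) = 1600 (q(D, z) = -8*(-200) = 1600)
(-39 + 46)**2 + q(u, 189) = (-39 + 46)**2 + 1600 = 7**2 + 1600 = 49 + 1600 = 1649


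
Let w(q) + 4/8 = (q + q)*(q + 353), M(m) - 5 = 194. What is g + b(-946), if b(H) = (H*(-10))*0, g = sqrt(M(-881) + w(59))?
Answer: sqrt(195258)/2 ≈ 220.94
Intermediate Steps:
M(m) = 199 (M(m) = 5 + 194 = 199)
w(q) = -1/2 + 2*q*(353 + q) (w(q) = -1/2 + (q + q)*(q + 353) = -1/2 + (2*q)*(353 + q) = -1/2 + 2*q*(353 + q))
g = sqrt(195258)/2 (g = sqrt(199 + (-1/2 + 2*59**2 + 706*59)) = sqrt(199 + (-1/2 + 2*3481 + 41654)) = sqrt(199 + (-1/2 + 6962 + 41654)) = sqrt(199 + 97231/2) = sqrt(97629/2) = sqrt(195258)/2 ≈ 220.94)
b(H) = 0 (b(H) = -10*H*0 = 0)
g + b(-946) = sqrt(195258)/2 + 0 = sqrt(195258)/2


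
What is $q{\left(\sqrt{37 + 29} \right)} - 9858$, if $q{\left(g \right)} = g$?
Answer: $-9858 + \sqrt{66} \approx -9849.9$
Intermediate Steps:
$q{\left(\sqrt{37 + 29} \right)} - 9858 = \sqrt{37 + 29} - 9858 = \sqrt{66} - 9858 = -9858 + \sqrt{66}$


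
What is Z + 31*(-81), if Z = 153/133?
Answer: -333810/133 ≈ -2509.9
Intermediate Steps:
Z = 153/133 (Z = 153*(1/133) = 153/133 ≈ 1.1504)
Z + 31*(-81) = 153/133 + 31*(-81) = 153/133 - 2511 = -333810/133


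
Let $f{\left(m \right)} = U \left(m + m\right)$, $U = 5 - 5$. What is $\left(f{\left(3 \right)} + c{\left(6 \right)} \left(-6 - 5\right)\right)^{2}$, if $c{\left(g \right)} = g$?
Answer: $4356$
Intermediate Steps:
$U = 0$
$f{\left(m \right)} = 0$ ($f{\left(m \right)} = 0 \left(m + m\right) = 0 \cdot 2 m = 0$)
$\left(f{\left(3 \right)} + c{\left(6 \right)} \left(-6 - 5\right)\right)^{2} = \left(0 + 6 \left(-6 - 5\right)\right)^{2} = \left(0 + 6 \left(-11\right)\right)^{2} = \left(0 - 66\right)^{2} = \left(-66\right)^{2} = 4356$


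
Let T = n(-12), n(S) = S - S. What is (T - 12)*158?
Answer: -1896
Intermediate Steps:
n(S) = 0
T = 0
(T - 12)*158 = (0 - 12)*158 = -12*158 = -1896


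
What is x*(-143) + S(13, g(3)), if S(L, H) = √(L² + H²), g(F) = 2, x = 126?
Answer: -18018 + √173 ≈ -18005.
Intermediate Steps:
S(L, H) = √(H² + L²)
x*(-143) + S(13, g(3)) = 126*(-143) + √(2² + 13²) = -18018 + √(4 + 169) = -18018 + √173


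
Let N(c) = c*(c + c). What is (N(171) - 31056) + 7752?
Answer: 35178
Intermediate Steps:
N(c) = 2*c² (N(c) = c*(2*c) = 2*c²)
(N(171) - 31056) + 7752 = (2*171² - 31056) + 7752 = (2*29241 - 31056) + 7752 = (58482 - 31056) + 7752 = 27426 + 7752 = 35178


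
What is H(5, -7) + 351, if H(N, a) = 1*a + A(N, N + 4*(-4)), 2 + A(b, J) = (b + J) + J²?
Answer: 457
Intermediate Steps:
A(b, J) = -2 + J + b + J² (A(b, J) = -2 + ((b + J) + J²) = -2 + ((J + b) + J²) = -2 + (J + b + J²) = -2 + J + b + J²)
H(N, a) = -18 + a + (-16 + N)² + 2*N (H(N, a) = 1*a + (-2 + (N + 4*(-4)) + N + (N + 4*(-4))²) = a + (-2 + (N - 16) + N + (N - 16)²) = a + (-2 + (-16 + N) + N + (-16 + N)²) = a + (-18 + (-16 + N)² + 2*N) = -18 + a + (-16 + N)² + 2*N)
H(5, -7) + 351 = (238 - 7 + 5² - 30*5) + 351 = (238 - 7 + 25 - 150) + 351 = 106 + 351 = 457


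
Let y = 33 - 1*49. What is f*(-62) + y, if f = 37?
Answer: -2310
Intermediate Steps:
y = -16 (y = 33 - 49 = -16)
f*(-62) + y = 37*(-62) - 16 = -2294 - 16 = -2310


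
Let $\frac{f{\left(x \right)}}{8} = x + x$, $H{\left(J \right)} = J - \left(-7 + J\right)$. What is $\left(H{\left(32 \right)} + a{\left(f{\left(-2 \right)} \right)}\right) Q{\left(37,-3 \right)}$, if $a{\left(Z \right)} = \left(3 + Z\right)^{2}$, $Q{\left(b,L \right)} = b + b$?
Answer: $62752$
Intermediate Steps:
$Q{\left(b,L \right)} = 2 b$
$H{\left(J \right)} = 7$
$f{\left(x \right)} = 16 x$ ($f{\left(x \right)} = 8 \left(x + x\right) = 8 \cdot 2 x = 16 x$)
$\left(H{\left(32 \right)} + a{\left(f{\left(-2 \right)} \right)}\right) Q{\left(37,-3 \right)} = \left(7 + \left(3 + 16 \left(-2\right)\right)^{2}\right) 2 \cdot 37 = \left(7 + \left(3 - 32\right)^{2}\right) 74 = \left(7 + \left(-29\right)^{2}\right) 74 = \left(7 + 841\right) 74 = 848 \cdot 74 = 62752$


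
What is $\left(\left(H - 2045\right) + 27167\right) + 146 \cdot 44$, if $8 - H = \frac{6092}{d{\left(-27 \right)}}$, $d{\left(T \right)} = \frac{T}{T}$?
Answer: $25462$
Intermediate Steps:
$d{\left(T \right)} = 1$
$H = -6084$ ($H = 8 - \frac{6092}{1} = 8 - 6092 \cdot 1 = 8 - 6092 = -6084$)
$\left(\left(H - 2045\right) + 27167\right) + 146 \cdot 44 = \left(\left(-6084 - 2045\right) + 27167\right) + 146 \cdot 44 = \left(\left(-6084 - 2045\right) + 27167\right) + 6424 = \left(-8129 + 27167\right) + 6424 = 19038 + 6424 = 25462$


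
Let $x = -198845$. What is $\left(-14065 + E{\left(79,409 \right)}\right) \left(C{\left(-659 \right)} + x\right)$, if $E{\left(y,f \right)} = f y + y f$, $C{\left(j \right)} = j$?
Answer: $-10086323728$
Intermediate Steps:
$E{\left(y,f \right)} = 2 f y$ ($E{\left(y,f \right)} = f y + f y = 2 f y$)
$\left(-14065 + E{\left(79,409 \right)}\right) \left(C{\left(-659 \right)} + x\right) = \left(-14065 + 2 \cdot 409 \cdot 79\right) \left(-659 - 198845\right) = \left(-14065 + 64622\right) \left(-199504\right) = 50557 \left(-199504\right) = -10086323728$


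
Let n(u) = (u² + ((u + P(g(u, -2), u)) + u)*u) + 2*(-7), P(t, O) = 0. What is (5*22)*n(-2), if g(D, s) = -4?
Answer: -220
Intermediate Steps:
n(u) = -14 + 3*u² (n(u) = (u² + ((u + 0) + u)*u) + 2*(-7) = (u² + (u + u)*u) - 14 = (u² + (2*u)*u) - 14 = (u² + 2*u²) - 14 = 3*u² - 14 = -14 + 3*u²)
(5*22)*n(-2) = (5*22)*(-14 + 3*(-2)²) = 110*(-14 + 3*4) = 110*(-14 + 12) = 110*(-2) = -220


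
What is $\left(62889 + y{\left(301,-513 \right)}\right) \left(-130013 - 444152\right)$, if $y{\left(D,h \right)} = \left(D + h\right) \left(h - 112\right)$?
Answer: $-112185525185$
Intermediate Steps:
$y{\left(D,h \right)} = \left(-112 + h\right) \left(D + h\right)$ ($y{\left(D,h \right)} = \left(D + h\right) \left(-112 + h\right) = \left(-112 + h\right) \left(D + h\right)$)
$\left(62889 + y{\left(301,-513 \right)}\right) \left(-130013 - 444152\right) = \left(62889 + \left(\left(-513\right)^{2} - 33712 - -57456 + 301 \left(-513\right)\right)\right) \left(-130013 - 444152\right) = \left(62889 + \left(263169 - 33712 + 57456 - 154413\right)\right) \left(-574165\right) = \left(62889 + 132500\right) \left(-574165\right) = 195389 \left(-574165\right) = -112185525185$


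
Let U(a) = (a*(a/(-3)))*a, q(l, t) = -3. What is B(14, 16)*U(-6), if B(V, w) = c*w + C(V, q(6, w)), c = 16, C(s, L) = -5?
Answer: 18072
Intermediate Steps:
B(V, w) = -5 + 16*w (B(V, w) = 16*w - 5 = -5 + 16*w)
U(a) = -a**3/3 (U(a) = (a*(a*(-1/3)))*a = (a*(-a/3))*a = (-a**2/3)*a = -a**3/3)
B(14, 16)*U(-6) = (-5 + 16*16)*(-1/3*(-6)**3) = (-5 + 256)*(-1/3*(-216)) = 251*72 = 18072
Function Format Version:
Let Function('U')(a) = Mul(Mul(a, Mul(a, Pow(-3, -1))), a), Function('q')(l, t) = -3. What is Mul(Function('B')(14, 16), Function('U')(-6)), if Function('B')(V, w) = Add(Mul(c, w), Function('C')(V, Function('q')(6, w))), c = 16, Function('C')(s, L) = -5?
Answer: 18072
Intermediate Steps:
Function('B')(V, w) = Add(-5, Mul(16, w)) (Function('B')(V, w) = Add(Mul(16, w), -5) = Add(-5, Mul(16, w)))
Function('U')(a) = Mul(Rational(-1, 3), Pow(a, 3)) (Function('U')(a) = Mul(Mul(a, Mul(a, Rational(-1, 3))), a) = Mul(Mul(a, Mul(Rational(-1, 3), a)), a) = Mul(Mul(Rational(-1, 3), Pow(a, 2)), a) = Mul(Rational(-1, 3), Pow(a, 3)))
Mul(Function('B')(14, 16), Function('U')(-6)) = Mul(Add(-5, Mul(16, 16)), Mul(Rational(-1, 3), Pow(-6, 3))) = Mul(Add(-5, 256), Mul(Rational(-1, 3), -216)) = Mul(251, 72) = 18072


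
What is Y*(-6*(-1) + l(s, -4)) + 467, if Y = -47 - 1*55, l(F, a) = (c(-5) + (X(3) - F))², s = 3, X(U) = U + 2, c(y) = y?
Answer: -1063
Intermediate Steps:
X(U) = 2 + U
l(F, a) = F² (l(F, a) = (-5 + ((2 + 3) - F))² = (-5 + (5 - F))² = (-F)² = F²)
Y = -102 (Y = -47 - 55 = -102)
Y*(-6*(-1) + l(s, -4)) + 467 = -102*(-6*(-1) + 3²) + 467 = -102*(6 + 9) + 467 = -102*15 + 467 = -1530 + 467 = -1063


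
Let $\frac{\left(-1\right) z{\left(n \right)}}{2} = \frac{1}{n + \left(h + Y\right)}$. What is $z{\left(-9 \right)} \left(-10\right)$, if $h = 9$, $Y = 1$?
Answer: $20$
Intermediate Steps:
$z{\left(n \right)} = - \frac{2}{10 + n}$ ($z{\left(n \right)} = - \frac{2}{n + \left(9 + 1\right)} = - \frac{2}{n + 10} = - \frac{2}{10 + n}$)
$z{\left(-9 \right)} \left(-10\right) = - \frac{2}{10 - 9} \left(-10\right) = - \frac{2}{1} \left(-10\right) = \left(-2\right) 1 \left(-10\right) = \left(-2\right) \left(-10\right) = 20$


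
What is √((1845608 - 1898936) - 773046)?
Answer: I*√826374 ≈ 909.05*I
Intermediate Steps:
√((1845608 - 1898936) - 773046) = √(-53328 - 773046) = √(-826374) = I*√826374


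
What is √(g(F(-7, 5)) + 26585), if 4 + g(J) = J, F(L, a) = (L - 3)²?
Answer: √26681 ≈ 163.34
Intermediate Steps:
F(L, a) = (-3 + L)²
g(J) = -4 + J
√(g(F(-7, 5)) + 26585) = √((-4 + (-3 - 7)²) + 26585) = √((-4 + (-10)²) + 26585) = √((-4 + 100) + 26585) = √(96 + 26585) = √26681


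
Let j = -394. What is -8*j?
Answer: 3152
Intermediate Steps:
-8*j = -8*(-394) = 3152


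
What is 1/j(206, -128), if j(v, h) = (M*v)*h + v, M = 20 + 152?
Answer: -1/4535090 ≈ -2.2050e-7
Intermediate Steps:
M = 172
j(v, h) = v + 172*h*v (j(v, h) = (172*v)*h + v = 172*h*v + v = v + 172*h*v)
1/j(206, -128) = 1/(206*(1 + 172*(-128))) = 1/(206*(1 - 22016)) = 1/(206*(-22015)) = 1/(-4535090) = -1/4535090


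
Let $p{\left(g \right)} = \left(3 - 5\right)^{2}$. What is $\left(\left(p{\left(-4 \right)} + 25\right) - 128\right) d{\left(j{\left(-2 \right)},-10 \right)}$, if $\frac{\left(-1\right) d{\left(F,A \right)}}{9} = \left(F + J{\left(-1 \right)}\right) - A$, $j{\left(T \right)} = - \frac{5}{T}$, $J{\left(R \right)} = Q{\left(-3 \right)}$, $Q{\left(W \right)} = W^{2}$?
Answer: $\frac{38313}{2} \approx 19157.0$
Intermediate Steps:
$p{\left(g \right)} = 4$ ($p{\left(g \right)} = \left(-2\right)^{2} = 4$)
$J{\left(R \right)} = 9$ ($J{\left(R \right)} = \left(-3\right)^{2} = 9$)
$d{\left(F,A \right)} = -81 - 9 F + 9 A$ ($d{\left(F,A \right)} = - 9 \left(\left(F + 9\right) - A\right) = - 9 \left(\left(9 + F\right) - A\right) = - 9 \left(9 + F - A\right) = -81 - 9 F + 9 A$)
$\left(\left(p{\left(-4 \right)} + 25\right) - 128\right) d{\left(j{\left(-2 \right)},-10 \right)} = \left(\left(4 + 25\right) - 128\right) \left(-81 - 9 \left(- \frac{5}{-2}\right) + 9 \left(-10\right)\right) = \left(29 - 128\right) \left(-81 - 9 \left(\left(-5\right) \left(- \frac{1}{2}\right)\right) - 90\right) = - 99 \left(-81 - \frac{45}{2} - 90\right) = \left(-99\right) \left(- \frac{387}{2}\right) = \frac{38313}{2}$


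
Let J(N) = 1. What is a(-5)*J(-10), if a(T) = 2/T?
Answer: -⅖ ≈ -0.40000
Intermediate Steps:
a(-5)*J(-10) = (2/(-5))*1 = (2*(-⅕))*1 = -⅖*1 = -⅖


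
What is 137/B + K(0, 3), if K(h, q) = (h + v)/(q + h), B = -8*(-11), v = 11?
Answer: 1379/264 ≈ 5.2235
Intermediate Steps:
B = 88
K(h, q) = (11 + h)/(h + q) (K(h, q) = (h + 11)/(q + h) = (11 + h)/(h + q))
137/B + K(0, 3) = 137/88 + (11 + 0)/(0 + 3) = (1/88)*137 + 11/3 = 137/88 + (⅓)*11 = 137/88 + 11/3 = 1379/264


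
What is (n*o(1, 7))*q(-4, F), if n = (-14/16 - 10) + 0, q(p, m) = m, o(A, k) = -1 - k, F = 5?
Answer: 435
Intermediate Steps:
n = -87/8 (n = (-14*1/16 - 10) + 0 = (-7/8 - 10) + 0 = -87/8 + 0 = -87/8 ≈ -10.875)
(n*o(1, 7))*q(-4, F) = -87*(-1 - 1*7)/8*5 = -87*(-1 - 7)/8*5 = -87/8*(-8)*5 = 87*5 = 435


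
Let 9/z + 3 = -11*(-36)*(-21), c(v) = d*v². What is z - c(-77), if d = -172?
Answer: 2827872121/2773 ≈ 1.0198e+6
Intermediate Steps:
c(v) = -172*v²
z = -3/2773 (z = 9/(-3 - 11*(-36)*(-21)) = 9/(-3 + 396*(-21)) = 9/(-3 - 8316) = 9/(-8319) = 9*(-1/8319) = -3/2773 ≈ -0.0010819)
z - c(-77) = -3/2773 - (-172)*(-77)² = -3/2773 - (-172)*5929 = -3/2773 - 1*(-1019788) = -3/2773 + 1019788 = 2827872121/2773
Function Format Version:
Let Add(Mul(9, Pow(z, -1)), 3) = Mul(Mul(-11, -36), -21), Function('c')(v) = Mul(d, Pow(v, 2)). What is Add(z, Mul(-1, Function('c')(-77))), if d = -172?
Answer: Rational(2827872121, 2773) ≈ 1.0198e+6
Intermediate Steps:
Function('c')(v) = Mul(-172, Pow(v, 2))
z = Rational(-3, 2773) (z = Mul(9, Pow(Add(-3, Mul(Mul(-11, -36), -21)), -1)) = Mul(9, Pow(Add(-3, Mul(396, -21)), -1)) = Mul(9, Pow(Add(-3, -8316), -1)) = Mul(9, Pow(-8319, -1)) = Mul(9, Rational(-1, 8319)) = Rational(-3, 2773) ≈ -0.0010819)
Add(z, Mul(-1, Function('c')(-77))) = Add(Rational(-3, 2773), Mul(-1, Mul(-172, Pow(-77, 2)))) = Add(Rational(-3, 2773), Mul(-1, Mul(-172, 5929))) = Add(Rational(-3, 2773), Mul(-1, -1019788)) = Add(Rational(-3, 2773), 1019788) = Rational(2827872121, 2773)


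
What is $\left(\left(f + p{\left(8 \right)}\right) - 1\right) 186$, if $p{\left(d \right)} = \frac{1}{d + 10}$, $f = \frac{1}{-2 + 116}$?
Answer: $- \frac{9920}{57} \approx -174.04$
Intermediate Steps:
$f = \frac{1}{114} \approx 0.0087719$
$p{\left(d \right)} = \frac{1}{10 + d}$
$\left(\left(f + p{\left(8 \right)}\right) - 1\right) 186 = \left(\left(\frac{1}{114} + \frac{1}{10 + 8}\right) - 1\right) 186 = \left(\left(\frac{1}{114} + \frac{1}{18}\right) - 1\right) 186 = \left(\frac{11}{171} - 1\right) 186 = \left(- \frac{160}{171}\right) 186 = - \frac{9920}{57}$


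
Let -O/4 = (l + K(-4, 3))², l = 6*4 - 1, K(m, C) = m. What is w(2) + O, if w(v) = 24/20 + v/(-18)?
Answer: -64931/45 ≈ -1442.9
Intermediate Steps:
w(v) = 6/5 - v/18 (w(v) = 24*(1/20) + v*(-1/18) = 6/5 - v/18)
l = 23 (l = 24 - 1 = 23)
O = -1444 (O = -4*(23 - 4)² = -4*19² = -4*361 = -1444)
w(2) + O = (6/5 - 1/18*2) - 1444 = (6/5 - ⅑) - 1444 = 49/45 - 1444 = -64931/45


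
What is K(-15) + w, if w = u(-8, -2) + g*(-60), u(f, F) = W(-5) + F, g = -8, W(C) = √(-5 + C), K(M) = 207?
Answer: 685 + I*√10 ≈ 685.0 + 3.1623*I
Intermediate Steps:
u(f, F) = F + I*√10 (u(f, F) = √(-5 - 5) + F = √(-10) + F = I*√10 + F = F + I*√10)
w = 478 + I*√10 (w = (-2 + I*√10) - 8*(-60) = (-2 + I*√10) + 480 = 478 + I*√10 ≈ 478.0 + 3.1623*I)
K(-15) + w = 207 + (478 + I*√10) = 685 + I*√10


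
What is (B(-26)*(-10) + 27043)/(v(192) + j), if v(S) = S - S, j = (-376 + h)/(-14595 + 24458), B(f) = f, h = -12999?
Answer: -269289489/13375 ≈ -20134.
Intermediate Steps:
j = -13375/9863 (j = (-376 - 12999)/(-14595 + 24458) = -13375/9863 ≈ -1.3561)
v(S) = 0
(B(-26)*(-10) + 27043)/(v(192) + j) = (-26*(-10) + 27043)/(0 - 13375/9863) = (260 + 27043)/(-13375/9863) = 27303*(-9863/13375) = -269289489/13375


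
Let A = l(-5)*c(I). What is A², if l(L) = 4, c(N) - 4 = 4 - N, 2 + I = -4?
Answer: 3136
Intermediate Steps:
I = -6 (I = -2 - 4 = -6)
c(N) = 8 - N (c(N) = 4 + (4 - N) = 8 - N)
A = 56 (A = 4*(8 - 1*(-6)) = 4*(8 + 6) = 4*14 = 56)
A² = 56² = 3136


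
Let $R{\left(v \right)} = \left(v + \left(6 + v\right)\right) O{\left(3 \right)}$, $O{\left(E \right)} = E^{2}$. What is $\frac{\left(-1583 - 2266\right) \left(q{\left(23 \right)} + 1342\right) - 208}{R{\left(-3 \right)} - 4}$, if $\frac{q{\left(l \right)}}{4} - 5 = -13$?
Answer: $\frac{2521199}{2} \approx 1.2606 \cdot 10^{6}$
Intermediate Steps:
$q{\left(l \right)} = -32$ ($q{\left(l \right)} = 20 + 4 \left(-13\right) = 20 - 52 = -32$)
$R{\left(v \right)} = 54 + 18 v$ ($R{\left(v \right)} = \left(v + \left(6 + v\right)\right) 3^{2} = \left(6 + 2 v\right) 9 = 54 + 18 v$)
$\frac{\left(-1583 - 2266\right) \left(q{\left(23 \right)} + 1342\right) - 208}{R{\left(-3 \right)} - 4} = \frac{\left(-1583 - 2266\right) \left(-32 + 1342\right) - 208}{\left(54 + 18 \left(-3\right)\right) - 4} = \frac{\left(-3849\right) 1310 - 208}{\left(54 - 54\right) - 4} = \frac{-5042190 - 208}{0 - 4} = - \frac{5042398}{-4} = \left(-5042398\right) \left(- \frac{1}{4}\right) = \frac{2521199}{2}$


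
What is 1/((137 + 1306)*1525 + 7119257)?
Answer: 1/9319832 ≈ 1.0730e-7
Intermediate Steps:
1/((137 + 1306)*1525 + 7119257) = 1/(1443*1525 + 7119257) = 1/(2200575 + 7119257) = 1/9319832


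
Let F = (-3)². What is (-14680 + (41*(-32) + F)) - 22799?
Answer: -38782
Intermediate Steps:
F = 9
(-14680 + (41*(-32) + F)) - 22799 = (-14680 + (41*(-32) + 9)) - 22799 = (-14680 + (-1312 + 9)) - 22799 = (-14680 - 1303) - 22799 = -15983 - 22799 = -38782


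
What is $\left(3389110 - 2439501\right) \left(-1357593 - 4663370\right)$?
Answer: $-5717560653467$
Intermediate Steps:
$\left(3389110 - 2439501\right) \left(-1357593 - 4663370\right) = 949609 \left(-6020963\right) = -5717560653467$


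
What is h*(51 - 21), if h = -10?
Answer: -300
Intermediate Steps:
h*(51 - 21) = -10*(51 - 21) = -10*30 = -300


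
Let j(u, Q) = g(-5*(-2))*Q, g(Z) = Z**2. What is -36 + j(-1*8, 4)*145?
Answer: 57964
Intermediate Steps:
j(u, Q) = 100*Q (j(u, Q) = (-5*(-2))**2*Q = 10**2*Q = 100*Q)
-36 + j(-1*8, 4)*145 = -36 + (100*4)*145 = -36 + 400*145 = -36 + 58000 = 57964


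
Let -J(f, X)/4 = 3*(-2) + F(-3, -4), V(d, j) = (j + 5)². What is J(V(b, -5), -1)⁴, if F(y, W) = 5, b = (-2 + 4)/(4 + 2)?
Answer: 256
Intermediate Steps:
b = ⅓ (b = 2/6 = 2*(⅙) = ⅓ ≈ 0.33333)
V(d, j) = (5 + j)²
J(f, X) = 4 (J(f, X) = -4*(3*(-2) + 5) = -4*(-6 + 5) = -4*(-1) = 4)
J(V(b, -5), -1)⁴ = 4⁴ = 256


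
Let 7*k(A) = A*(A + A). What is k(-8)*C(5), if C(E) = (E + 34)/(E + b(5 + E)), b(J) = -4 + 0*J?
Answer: 4992/7 ≈ 713.14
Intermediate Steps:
k(A) = 2*A²/7 (k(A) = (A*(A + A))/7 = (A*(2*A))/7 = (2*A²)/7 = 2*A²/7)
b(J) = -4 (b(J) = -4 + 0 = -4)
C(E) = (34 + E)/(-4 + E) (C(E) = (E + 34)/(E - 4) = (34 + E)/(-4 + E))
k(-8)*C(5) = ((2/7)*(-8)²)*((34 + 5)/(-4 + 5)) = ((2/7)*64)*(39/1) = 128*(1*39)/7 = (128/7)*39 = 4992/7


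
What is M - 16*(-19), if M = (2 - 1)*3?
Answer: 307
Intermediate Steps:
M = 3 (M = 1*3 = 3)
M - 16*(-19) = 3 - 16*(-19) = 3 + 304 = 307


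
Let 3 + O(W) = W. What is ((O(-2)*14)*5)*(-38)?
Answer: 13300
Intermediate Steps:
O(W) = -3 + W
((O(-2)*14)*5)*(-38) = (((-3 - 2)*14)*5)*(-38) = (-5*14*5)*(-38) = -70*5*(-38) = -350*(-38) = 13300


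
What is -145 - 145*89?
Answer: -13050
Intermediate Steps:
-145 - 145*89 = -145 - 12905 = -13050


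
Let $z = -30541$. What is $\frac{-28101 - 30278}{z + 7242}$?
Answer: $\frac{58379}{23299} \approx 2.5056$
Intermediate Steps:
$\frac{-28101 - 30278}{z + 7242} = \frac{-28101 - 30278}{-30541 + 7242} = - \frac{58379}{-23299} = \left(-58379\right) \left(- \frac{1}{23299}\right) = \frac{58379}{23299}$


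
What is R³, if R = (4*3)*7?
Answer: 592704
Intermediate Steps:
R = 84 (R = 12*7 = 84)
R³ = 84³ = 592704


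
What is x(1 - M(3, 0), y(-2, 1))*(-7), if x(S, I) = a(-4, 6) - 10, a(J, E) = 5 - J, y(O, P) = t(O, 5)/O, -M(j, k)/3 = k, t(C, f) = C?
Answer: 7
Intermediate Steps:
M(j, k) = -3*k
y(O, P) = 1 (y(O, P) = O/O = 1)
x(S, I) = -1 (x(S, I) = (5 - 1*(-4)) - 10 = (5 + 4) - 10 = 9 - 10 = -1)
x(1 - M(3, 0), y(-2, 1))*(-7) = -1*(-7) = 7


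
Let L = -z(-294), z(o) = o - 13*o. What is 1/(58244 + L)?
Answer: 1/54716 ≈ 1.8276e-5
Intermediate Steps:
z(o) = -12*o
L = -3528 (L = -(-12)*(-294) = -1*3528 = -3528)
1/(58244 + L) = 1/(58244 - 3528) = 1/54716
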